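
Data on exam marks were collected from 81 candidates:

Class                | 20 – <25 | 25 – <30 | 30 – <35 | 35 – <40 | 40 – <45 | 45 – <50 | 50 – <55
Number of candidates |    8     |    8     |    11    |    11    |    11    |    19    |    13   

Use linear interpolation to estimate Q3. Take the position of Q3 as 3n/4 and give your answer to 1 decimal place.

Cumulative frequencies: 8, 16, 27, 38, 49, 68, 81
n = 81; position = 3n/4 = 60.75.
This falls in the class 45 – <50: L = 45, F = 49, f = 19, h = 5.
Upper quartile ≈ 45 + ((60.75 − 49) / 19) × 5 = 48.0921

48.1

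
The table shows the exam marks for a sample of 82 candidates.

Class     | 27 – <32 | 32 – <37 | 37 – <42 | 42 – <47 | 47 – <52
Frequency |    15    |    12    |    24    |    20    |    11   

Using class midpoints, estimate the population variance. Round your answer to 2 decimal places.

41.46

Midpoints: 29.5, 34.5, 39.5, 44.5, 49.5
n = 82, Σfm = 3239, mean = 39.5000
Σfm² = 131340.5
Σf(m − x̄)² = Σfm² − (Σfm)²/n = 131340.5 − 3239²/82 = 3400.0000
Population variance = 3400.0000 / 82 = 41.4634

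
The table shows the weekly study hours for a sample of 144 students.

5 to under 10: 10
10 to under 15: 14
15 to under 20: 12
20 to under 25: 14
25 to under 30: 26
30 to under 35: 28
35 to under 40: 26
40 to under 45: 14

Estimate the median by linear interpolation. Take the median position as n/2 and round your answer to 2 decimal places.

Cumulative frequencies: 10, 24, 36, 50, 76, 104, 130, 144
n = 144; position = n/2 = 72.
This falls in the class 25 to under 30: L = 25, F = 50, f = 26, h = 5.
Median ≈ 25 + ((72 − 50) / 26) × 5 = 29.2308

29.23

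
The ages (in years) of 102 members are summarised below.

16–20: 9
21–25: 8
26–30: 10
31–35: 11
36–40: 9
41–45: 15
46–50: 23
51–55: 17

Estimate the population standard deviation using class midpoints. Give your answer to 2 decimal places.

11.32

Midpoints: 18, 23, 28, 33, 38, 43, 48, 53
n = 102, Σfm = 3981, mean = 39.0294
Σfm² = 168443
Σf(m − x̄)² = Σfm² − (Σfm)²/n = 168443 − 3981²/102 = 13066.9118
Population variance = 13066.9118 / 102 = 128.1070
Standard deviation = √128.1070 = 11.3184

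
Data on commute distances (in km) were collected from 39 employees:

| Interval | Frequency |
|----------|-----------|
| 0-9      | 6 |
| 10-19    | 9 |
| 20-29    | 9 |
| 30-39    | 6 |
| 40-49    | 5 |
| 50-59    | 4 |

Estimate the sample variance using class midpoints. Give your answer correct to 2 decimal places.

246.69

Midpoints: 4.5, 14.5, 24.5, 34.5, 44.5, 54.5
n = 39, Σfm = 1025.5, mean = 26.2949
Σfm² = 36339.75
Σf(m − x̄)² = Σfm² − (Σfm)²/n = 36339.75 − 1025.5²/39 = 9374.3590
Sample variance = 9374.3590 / 38 = 246.6937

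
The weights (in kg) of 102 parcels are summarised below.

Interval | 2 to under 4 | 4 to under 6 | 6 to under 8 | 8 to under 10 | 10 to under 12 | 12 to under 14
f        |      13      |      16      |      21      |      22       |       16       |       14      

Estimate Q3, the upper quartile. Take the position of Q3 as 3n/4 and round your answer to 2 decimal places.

10.56

Cumulative frequencies: 13, 29, 50, 72, 88, 102
n = 102; position = 3n/4 = 76.5.
This falls in the class 10 to under 12: L = 10, F = 72, f = 16, h = 2.
Upper quartile ≈ 10 + ((76.5 − 72) / 16) × 2 = 10.5625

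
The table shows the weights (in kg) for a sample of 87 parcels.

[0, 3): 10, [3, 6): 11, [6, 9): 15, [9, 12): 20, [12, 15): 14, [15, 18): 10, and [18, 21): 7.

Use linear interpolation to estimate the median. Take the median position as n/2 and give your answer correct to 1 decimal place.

Cumulative frequencies: 10, 21, 36, 56, 70, 80, 87
n = 87; position = n/2 = 43.5.
This falls in the class [9, 12): L = 9, F = 36, f = 20, h = 3.
Median ≈ 9 + ((43.5 − 36) / 20) × 3 = 10.1250

10.1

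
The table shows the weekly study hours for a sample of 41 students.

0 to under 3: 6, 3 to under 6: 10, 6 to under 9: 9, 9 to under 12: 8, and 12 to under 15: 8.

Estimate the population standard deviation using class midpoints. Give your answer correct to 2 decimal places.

Midpoints: 1.5, 4.5, 7.5, 10.5, 13.5
n = 41, Σfm = 313.5, mean = 7.6463
Σfm² = 3062.25
Σf(m − x̄)² = Σfm² − (Σfm)²/n = 3062.25 − 313.5²/41 = 665.1220
Population variance = 665.1220 / 41 = 16.2225
Standard deviation = √16.2225 = 4.0277

4.03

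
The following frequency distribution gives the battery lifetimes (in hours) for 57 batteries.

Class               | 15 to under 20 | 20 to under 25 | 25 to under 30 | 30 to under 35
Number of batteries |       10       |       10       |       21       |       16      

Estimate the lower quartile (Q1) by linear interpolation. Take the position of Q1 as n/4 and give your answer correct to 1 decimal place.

22.1

Cumulative frequencies: 10, 20, 41, 57
n = 57; position = n/4 = 14.25.
This falls in the class 20 to under 25: L = 20, F = 10, f = 10, h = 5.
Lower quartile ≈ 20 + ((14.25 − 10) / 10) × 5 = 22.1250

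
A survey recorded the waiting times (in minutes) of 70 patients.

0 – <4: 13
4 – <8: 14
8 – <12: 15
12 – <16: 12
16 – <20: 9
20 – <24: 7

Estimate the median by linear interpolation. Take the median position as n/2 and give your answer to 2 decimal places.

Cumulative frequencies: 13, 27, 42, 54, 63, 70
n = 70; position = n/2 = 35.
This falls in the class 8 – <12: L = 8, F = 27, f = 15, h = 4.
Median ≈ 8 + ((35 − 27) / 15) × 4 = 10.1333

10.13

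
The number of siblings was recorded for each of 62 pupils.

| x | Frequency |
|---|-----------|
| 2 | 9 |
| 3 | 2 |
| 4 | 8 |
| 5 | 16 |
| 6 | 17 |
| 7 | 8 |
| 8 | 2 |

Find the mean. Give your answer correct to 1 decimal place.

Values: 2, 3, 4, 5, 6, 7, 8
Σfx = 9×2 + 2×3 + 8×4 + 16×5 + 17×6 + 8×7 + 2×8 = 310
n = Σf = 62
Mean = 310 / 62 = 5.0000

5.0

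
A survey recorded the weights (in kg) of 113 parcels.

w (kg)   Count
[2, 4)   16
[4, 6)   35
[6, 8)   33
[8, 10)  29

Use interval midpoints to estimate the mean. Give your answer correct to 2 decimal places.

Midpoints: 3, 5, 7, 9
Σfm = 16×3 + 35×5 + 33×7 + 29×9 = 715
n = Σf = 113
Mean = 715 / 113 = 6.3274

6.33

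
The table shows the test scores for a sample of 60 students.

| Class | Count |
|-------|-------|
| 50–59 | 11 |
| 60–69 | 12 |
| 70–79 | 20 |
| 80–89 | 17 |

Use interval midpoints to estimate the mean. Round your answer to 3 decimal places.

71.667

Midpoints: 54.5, 64.5, 74.5, 84.5
Σfm = 11×54.5 + 12×64.5 + 20×74.5 + 17×84.5 = 4300
n = Σf = 60
Mean = 4300 / 60 = 71.6667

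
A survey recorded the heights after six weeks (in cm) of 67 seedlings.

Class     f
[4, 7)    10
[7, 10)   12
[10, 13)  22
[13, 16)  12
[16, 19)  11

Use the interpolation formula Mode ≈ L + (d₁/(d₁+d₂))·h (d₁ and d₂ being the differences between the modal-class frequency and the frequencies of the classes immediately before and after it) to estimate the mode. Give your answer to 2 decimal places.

11.50

Modal class: [10, 13) (highest frequency 22).
d₁ = 22 − 12 = 10, d₂ = 22 − 12 = 10
Mode ≈ 10 + (10/(10+10)) × 3 = 10 + 1.5000 = 11.5000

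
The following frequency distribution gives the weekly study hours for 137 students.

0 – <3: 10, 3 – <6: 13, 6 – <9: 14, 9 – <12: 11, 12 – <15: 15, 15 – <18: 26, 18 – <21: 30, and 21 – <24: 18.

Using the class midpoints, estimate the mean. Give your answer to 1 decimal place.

14.0

Midpoints: 1.5, 4.5, 7.5, 10.5, 13.5, 16.5, 19.5, 22.5
Σfm = 10×1.5 + 13×4.5 + 14×7.5 + 11×10.5 + 15×13.5 + 26×16.5 + 30×19.5 + 18×22.5 = 1915.5
n = Σf = 137
Mean = 1915.5 / 137 = 13.9818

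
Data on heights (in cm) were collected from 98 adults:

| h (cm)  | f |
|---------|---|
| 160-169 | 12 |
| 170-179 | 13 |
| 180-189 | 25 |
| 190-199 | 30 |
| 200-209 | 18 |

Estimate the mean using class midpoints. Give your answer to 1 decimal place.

187.5

Midpoints: 164.5, 174.5, 184.5, 194.5, 204.5
Σfm = 12×164.5 + 13×174.5 + 25×184.5 + 30×194.5 + 18×204.5 = 18371
n = Σf = 98
Mean = 18371 / 98 = 187.4592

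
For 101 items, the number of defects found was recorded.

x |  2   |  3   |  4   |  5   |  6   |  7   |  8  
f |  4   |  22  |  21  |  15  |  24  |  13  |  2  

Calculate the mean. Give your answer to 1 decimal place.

4.8

Values: 2, 3, 4, 5, 6, 7, 8
Σfx = 4×2 + 22×3 + 21×4 + 15×5 + 24×6 + 13×7 + 2×8 = 484
n = Σf = 101
Mean = 484 / 101 = 4.7921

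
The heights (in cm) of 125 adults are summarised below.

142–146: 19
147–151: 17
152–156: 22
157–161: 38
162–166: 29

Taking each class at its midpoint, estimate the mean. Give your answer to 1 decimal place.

155.6

Midpoints: 144, 149, 154, 159, 164
Σfm = 19×144 + 17×149 + 22×154 + 38×159 + 29×164 = 19455
n = Σf = 125
Mean = 19455 / 125 = 155.6400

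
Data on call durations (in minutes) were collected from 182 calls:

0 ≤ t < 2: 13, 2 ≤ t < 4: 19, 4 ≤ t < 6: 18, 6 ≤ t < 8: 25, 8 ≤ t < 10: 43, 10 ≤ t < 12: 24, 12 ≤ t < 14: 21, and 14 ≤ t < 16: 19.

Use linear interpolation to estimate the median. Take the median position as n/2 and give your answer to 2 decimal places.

8.74

Cumulative frequencies: 13, 32, 50, 75, 118, 142, 163, 182
n = 182; position = n/2 = 91.
This falls in the class 8 ≤ t < 10: L = 8, F = 75, f = 43, h = 2.
Median ≈ 8 + ((91 − 75) / 43) × 2 = 8.7442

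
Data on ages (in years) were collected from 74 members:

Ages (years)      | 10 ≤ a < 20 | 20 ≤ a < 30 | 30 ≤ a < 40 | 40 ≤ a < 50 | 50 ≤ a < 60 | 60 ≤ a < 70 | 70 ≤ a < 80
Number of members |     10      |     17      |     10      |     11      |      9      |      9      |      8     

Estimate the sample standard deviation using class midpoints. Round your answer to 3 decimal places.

Midpoints: 15, 25, 35, 45, 55, 65, 75
n = 74, Σfm = 3100, mean = 41.8919
Σfm² = 157650
Σf(m − x̄)² = Σfm² − (Σfm)²/n = 157650 − 3100²/74 = 27785.1351
Sample variance = 27785.1351 / 73 = 380.6183
Standard deviation = √380.6183 = 19.5094

19.509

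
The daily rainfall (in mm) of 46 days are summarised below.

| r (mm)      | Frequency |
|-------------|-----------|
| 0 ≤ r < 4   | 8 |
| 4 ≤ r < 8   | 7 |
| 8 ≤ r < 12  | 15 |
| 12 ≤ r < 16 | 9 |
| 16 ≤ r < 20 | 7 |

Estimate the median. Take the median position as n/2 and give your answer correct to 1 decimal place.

Cumulative frequencies: 8, 15, 30, 39, 46
n = 46; position = n/2 = 23.
This falls in the class 8 ≤ r < 12: L = 8, F = 15, f = 15, h = 4.
Median ≈ 8 + ((23 − 15) / 15) × 4 = 10.1333

10.1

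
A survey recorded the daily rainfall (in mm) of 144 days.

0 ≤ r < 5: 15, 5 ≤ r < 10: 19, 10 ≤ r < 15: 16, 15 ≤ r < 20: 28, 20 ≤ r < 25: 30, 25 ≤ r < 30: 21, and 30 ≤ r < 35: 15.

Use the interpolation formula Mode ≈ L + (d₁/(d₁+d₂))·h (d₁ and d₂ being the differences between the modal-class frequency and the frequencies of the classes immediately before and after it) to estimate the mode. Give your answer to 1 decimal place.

20.9

Modal class: 20 ≤ r < 25 (highest frequency 30).
d₁ = 30 − 28 = 2, d₂ = 30 − 21 = 9
Mode ≈ 20 + (2/(2+9)) × 5 = 20 + 0.9091 = 20.9091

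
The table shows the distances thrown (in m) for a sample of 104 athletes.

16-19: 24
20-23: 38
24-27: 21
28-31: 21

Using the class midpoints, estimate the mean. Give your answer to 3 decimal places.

Midpoints: 17.5, 21.5, 25.5, 29.5
Σfm = 24×17.5 + 38×21.5 + 21×25.5 + 21×29.5 = 2392
n = Σf = 104
Mean = 2392 / 104 = 23.0000

23.000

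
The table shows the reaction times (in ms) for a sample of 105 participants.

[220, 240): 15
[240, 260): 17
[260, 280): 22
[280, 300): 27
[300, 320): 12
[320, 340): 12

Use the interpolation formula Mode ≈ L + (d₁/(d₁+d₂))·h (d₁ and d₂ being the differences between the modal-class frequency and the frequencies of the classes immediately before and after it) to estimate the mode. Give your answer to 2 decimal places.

Modal class: [280, 300) (highest frequency 27).
d₁ = 27 − 22 = 5, d₂ = 27 − 12 = 15
Mode ≈ 280 + (5/(5+15)) × 20 = 280 + 5.0000 = 285.0000

285.00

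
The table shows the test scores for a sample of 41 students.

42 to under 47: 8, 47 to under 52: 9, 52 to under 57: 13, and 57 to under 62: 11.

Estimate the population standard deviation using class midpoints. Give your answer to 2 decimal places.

Midpoints: 44.5, 49.5, 54.5, 59.5
n = 41, Σfm = 2164.5, mean = 52.7927
Σfm² = 115450.25
Σf(m − x̄)² = Σfm² − (Σfm)²/n = 115450.25 − 2164.5²/41 = 1180.4878
Population variance = 1180.4878 / 41 = 28.7924
Standard deviation = √28.7924 = 5.3659

5.37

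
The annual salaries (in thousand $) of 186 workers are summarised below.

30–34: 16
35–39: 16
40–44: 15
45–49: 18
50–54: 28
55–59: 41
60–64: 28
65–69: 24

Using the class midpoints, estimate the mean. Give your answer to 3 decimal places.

Midpoints: 32, 37, 42, 47, 52, 57, 62, 67
Σfm = 16×32 + 16×37 + 15×42 + 18×47 + 28×52 + 41×57 + 28×62 + 24×67 = 9717
n = Σf = 186
Mean = 9717 / 186 = 52.2419

52.242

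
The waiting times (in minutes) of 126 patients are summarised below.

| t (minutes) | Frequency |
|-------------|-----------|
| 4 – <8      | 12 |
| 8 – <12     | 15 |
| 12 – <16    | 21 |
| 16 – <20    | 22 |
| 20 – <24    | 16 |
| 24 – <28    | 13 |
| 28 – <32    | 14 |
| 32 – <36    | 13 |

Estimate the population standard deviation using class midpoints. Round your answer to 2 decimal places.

Midpoints: 6, 10, 14, 18, 22, 26, 30, 34
n = 126, Σfm = 2464, mean = 19.5556
Σfm² = 57336
Σf(m − x̄)² = Σfm² − (Σfm)²/n = 57336 − 2464²/126 = 9151.1111
Population variance = 9151.1111 / 126 = 72.6279
Standard deviation = √72.6279 = 8.5222

8.52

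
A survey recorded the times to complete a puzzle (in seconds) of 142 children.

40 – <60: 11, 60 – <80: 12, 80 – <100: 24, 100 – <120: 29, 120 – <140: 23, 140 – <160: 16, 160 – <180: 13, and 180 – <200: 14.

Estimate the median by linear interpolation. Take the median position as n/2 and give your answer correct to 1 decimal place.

116.6

Cumulative frequencies: 11, 23, 47, 76, 99, 115, 128, 142
n = 142; position = n/2 = 71.
This falls in the class 100 – <120: L = 100, F = 47, f = 29, h = 20.
Median ≈ 100 + ((71 − 47) / 29) × 20 = 116.5517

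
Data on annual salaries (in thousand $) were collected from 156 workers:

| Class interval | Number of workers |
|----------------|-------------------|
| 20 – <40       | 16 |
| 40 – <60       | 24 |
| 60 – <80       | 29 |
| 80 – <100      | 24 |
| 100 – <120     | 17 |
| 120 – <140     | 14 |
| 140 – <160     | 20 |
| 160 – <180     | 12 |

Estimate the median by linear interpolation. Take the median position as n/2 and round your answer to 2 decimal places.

Cumulative frequencies: 16, 40, 69, 93, 110, 124, 144, 156
n = 156; position = n/2 = 78.
This falls in the class 80 – <100: L = 80, F = 69, f = 24, h = 20.
Median ≈ 80 + ((78 − 69) / 24) × 20 = 87.5000

87.50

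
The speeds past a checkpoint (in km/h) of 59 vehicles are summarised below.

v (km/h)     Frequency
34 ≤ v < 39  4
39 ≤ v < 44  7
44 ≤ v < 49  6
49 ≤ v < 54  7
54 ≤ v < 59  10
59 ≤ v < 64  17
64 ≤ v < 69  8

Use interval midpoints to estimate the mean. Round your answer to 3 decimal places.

54.551

Midpoints: 36.5, 41.5, 46.5, 51.5, 56.5, 61.5, 66.5
Σfm = 4×36.5 + 7×41.5 + 6×46.5 + 7×51.5 + 10×56.5 + 17×61.5 + 8×66.5 = 3218.5
n = Σf = 59
Mean = 3218.5 / 59 = 54.5508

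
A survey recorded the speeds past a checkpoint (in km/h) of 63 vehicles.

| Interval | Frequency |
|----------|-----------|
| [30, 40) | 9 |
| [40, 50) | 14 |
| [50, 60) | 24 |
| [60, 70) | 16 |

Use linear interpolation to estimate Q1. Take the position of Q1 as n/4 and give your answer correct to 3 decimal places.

44.821

Cumulative frequencies: 9, 23, 47, 63
n = 63; position = n/4 = 15.75.
This falls in the class [40, 50): L = 40, F = 9, f = 14, h = 10.
Lower quartile ≈ 40 + ((15.75 − 9) / 14) × 10 = 44.8214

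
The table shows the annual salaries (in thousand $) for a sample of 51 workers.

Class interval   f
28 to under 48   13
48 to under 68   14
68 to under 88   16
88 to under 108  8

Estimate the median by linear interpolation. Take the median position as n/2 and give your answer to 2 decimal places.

Cumulative frequencies: 13, 27, 43, 51
n = 51; position = n/2 = 25.5.
This falls in the class 48 to under 68: L = 48, F = 13, f = 14, h = 20.
Median ≈ 48 + ((25.5 − 13) / 14) × 20 = 65.8571

65.86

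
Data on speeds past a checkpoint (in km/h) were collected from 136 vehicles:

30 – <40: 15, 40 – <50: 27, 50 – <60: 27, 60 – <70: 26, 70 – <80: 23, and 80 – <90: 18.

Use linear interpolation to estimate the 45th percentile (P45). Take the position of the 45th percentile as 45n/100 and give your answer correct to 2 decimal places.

Cumulative frequencies: 15, 42, 69, 95, 118, 136
n = 136; position = 45n/100 = 61.2.
This falls in the class 50 – <60: L = 50, F = 42, f = 27, h = 10.
45th percentile ≈ 50 + ((61.2 − 42) / 27) × 10 = 57.1111

57.11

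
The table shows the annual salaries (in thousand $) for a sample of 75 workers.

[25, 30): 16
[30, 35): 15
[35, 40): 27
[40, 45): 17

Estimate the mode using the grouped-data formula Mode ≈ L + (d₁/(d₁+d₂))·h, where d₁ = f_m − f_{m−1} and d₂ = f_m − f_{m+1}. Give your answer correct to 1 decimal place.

37.7

Modal class: [35, 40) (highest frequency 27).
d₁ = 27 − 15 = 12, d₂ = 27 − 17 = 10
Mode ≈ 35 + (12/(12+10)) × 5 = 35 + 2.7273 = 37.7273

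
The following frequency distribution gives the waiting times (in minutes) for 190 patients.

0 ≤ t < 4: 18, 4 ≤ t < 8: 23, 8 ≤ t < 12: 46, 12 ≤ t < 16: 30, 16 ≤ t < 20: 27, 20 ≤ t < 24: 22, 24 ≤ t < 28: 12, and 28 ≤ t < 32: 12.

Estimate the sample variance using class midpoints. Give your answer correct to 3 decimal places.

60.493

Midpoints: 2, 6, 10, 14, 18, 22, 26, 30
n = 190, Σfm = 2696, mean = 14.1895
Σfm² = 49688
Σf(m − x̄)² = Σfm² − (Σfm)²/n = 49688 − 2696²/190 = 11433.1789
Sample variance = 11433.1789 / 189 = 60.4930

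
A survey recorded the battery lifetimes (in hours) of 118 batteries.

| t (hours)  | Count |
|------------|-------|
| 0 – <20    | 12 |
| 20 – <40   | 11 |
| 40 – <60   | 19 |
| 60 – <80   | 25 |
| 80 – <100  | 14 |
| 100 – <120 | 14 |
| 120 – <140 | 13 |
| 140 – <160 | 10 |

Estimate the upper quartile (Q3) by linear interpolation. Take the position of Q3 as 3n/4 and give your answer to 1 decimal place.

Cumulative frequencies: 12, 23, 42, 67, 81, 95, 108, 118
n = 118; position = 3n/4 = 88.5.
This falls in the class 100 – <120: L = 100, F = 81, f = 14, h = 20.
Upper quartile ≈ 100 + ((88.5 − 81) / 14) × 20 = 110.7143

110.7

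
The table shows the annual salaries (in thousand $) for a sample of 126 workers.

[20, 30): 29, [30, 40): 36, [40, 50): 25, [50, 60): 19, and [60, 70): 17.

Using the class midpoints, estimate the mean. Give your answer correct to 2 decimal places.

Midpoints: 25, 35, 45, 55, 65
Σfm = 29×25 + 36×35 + 25×45 + 19×55 + 17×65 = 5260
n = Σf = 126
Mean = 5260 / 126 = 41.7460

41.75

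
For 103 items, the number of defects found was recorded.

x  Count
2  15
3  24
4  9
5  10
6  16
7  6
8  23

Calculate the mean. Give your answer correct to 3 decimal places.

Values: 2, 3, 4, 5, 6, 7, 8
Σfx = 15×2 + 24×3 + 9×4 + 10×5 + 16×6 + 6×7 + 23×8 = 510
n = Σf = 103
Mean = 510 / 103 = 4.9515

4.951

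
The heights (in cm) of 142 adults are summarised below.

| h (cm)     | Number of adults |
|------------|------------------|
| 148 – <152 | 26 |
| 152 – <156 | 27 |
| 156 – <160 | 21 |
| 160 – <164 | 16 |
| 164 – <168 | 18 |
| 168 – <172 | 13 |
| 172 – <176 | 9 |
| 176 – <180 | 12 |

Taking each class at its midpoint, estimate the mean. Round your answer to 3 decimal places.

Midpoints: 150, 154, 158, 162, 166, 170, 174, 178
Σfm = 26×150 + 27×154 + 21×158 + 16×162 + 18×166 + 13×170 + 9×174 + 12×178 = 22868
n = Σf = 142
Mean = 22868 / 142 = 161.0423

161.042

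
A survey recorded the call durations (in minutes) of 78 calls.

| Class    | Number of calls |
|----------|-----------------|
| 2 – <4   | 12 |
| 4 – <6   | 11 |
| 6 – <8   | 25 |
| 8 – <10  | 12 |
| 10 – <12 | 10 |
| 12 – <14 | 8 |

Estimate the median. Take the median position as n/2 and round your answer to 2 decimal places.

Cumulative frequencies: 12, 23, 48, 60, 70, 78
n = 78; position = n/2 = 39.
This falls in the class 6 – <8: L = 6, F = 23, f = 25, h = 2.
Median ≈ 6 + ((39 − 23) / 25) × 2 = 7.2800

7.28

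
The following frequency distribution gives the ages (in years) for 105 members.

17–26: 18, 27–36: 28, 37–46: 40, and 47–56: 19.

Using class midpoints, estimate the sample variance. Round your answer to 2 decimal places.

95.88

Midpoints: 21.5, 31.5, 41.5, 51.5
n = 105, Σfm = 3907.5, mean = 37.2143
Σfm² = 155386.25
Σf(m − x̄)² = Σfm² − (Σfm)²/n = 155386.25 − 3907.5²/105 = 9971.4286
Sample variance = 9971.4286 / 104 = 95.8791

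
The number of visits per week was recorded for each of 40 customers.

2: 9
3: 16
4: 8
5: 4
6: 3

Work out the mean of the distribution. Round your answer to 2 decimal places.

Values: 2, 3, 4, 5, 6
Σfx = 9×2 + 16×3 + 8×4 + 4×5 + 3×6 = 136
n = Σf = 40
Mean = 136 / 40 = 3.4000

3.40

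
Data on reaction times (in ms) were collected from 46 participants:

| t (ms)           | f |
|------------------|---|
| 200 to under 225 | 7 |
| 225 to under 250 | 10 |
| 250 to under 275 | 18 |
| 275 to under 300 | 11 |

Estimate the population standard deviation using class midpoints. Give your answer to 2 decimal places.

Midpoints: 212.5, 237.5, 262.5, 287.5
n = 46, Σfm = 11750, mean = 255.4348
Σfm² = 3029687.5
Σf(m − x̄)² = Σfm² − (Σfm)²/n = 3029687.5 − 11750²/46 = 28328.8043
Population variance = 28328.8043 / 46 = 615.8436
Standard deviation = √615.8436 = 24.8162

24.82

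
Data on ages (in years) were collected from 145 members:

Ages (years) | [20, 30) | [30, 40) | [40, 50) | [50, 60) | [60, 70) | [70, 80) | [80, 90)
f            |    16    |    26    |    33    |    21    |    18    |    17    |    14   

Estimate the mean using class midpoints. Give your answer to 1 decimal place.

52.3

Midpoints: 25, 35, 45, 55, 65, 75, 85
Σfm = 16×25 + 26×35 + 33×45 + 21×55 + 18×65 + 17×75 + 14×85 = 7585
n = Σf = 145
Mean = 7585 / 145 = 52.3103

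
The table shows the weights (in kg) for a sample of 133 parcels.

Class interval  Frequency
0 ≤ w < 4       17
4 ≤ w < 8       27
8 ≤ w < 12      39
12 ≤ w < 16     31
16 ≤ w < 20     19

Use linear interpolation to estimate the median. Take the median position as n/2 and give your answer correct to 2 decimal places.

10.31

Cumulative frequencies: 17, 44, 83, 114, 133
n = 133; position = n/2 = 66.5.
This falls in the class 8 ≤ w < 12: L = 8, F = 44, f = 39, h = 4.
Median ≈ 8 + ((66.5 − 44) / 39) × 4 = 10.3077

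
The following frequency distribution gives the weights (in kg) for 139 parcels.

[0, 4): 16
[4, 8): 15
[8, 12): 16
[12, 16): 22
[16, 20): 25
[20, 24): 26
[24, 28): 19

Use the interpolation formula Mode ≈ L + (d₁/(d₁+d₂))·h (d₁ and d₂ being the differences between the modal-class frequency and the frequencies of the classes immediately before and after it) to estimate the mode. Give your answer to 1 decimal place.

Modal class: [20, 24) (highest frequency 26).
d₁ = 26 − 25 = 1, d₂ = 26 − 19 = 7
Mode ≈ 20 + (1/(1+7)) × 4 = 20 + 0.5000 = 20.5000

20.5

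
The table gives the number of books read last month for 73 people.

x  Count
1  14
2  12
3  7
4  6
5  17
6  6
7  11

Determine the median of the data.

4

Cumulative frequencies: 14, 26, 33, 39, 56, 62, 73
n = 73, so the median is the value in position (n+1)/2 = 37.
Position 37 falls at value 4.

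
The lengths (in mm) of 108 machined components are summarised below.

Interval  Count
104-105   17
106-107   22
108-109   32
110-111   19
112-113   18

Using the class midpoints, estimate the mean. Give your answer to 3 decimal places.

108.481

Midpoints: 104.5, 106.5, 108.5, 110.5, 112.5
Σfm = 17×104.5 + 22×106.5 + 32×108.5 + 19×110.5 + 18×112.5 = 11716
n = Σf = 108
Mean = 11716 / 108 = 108.4815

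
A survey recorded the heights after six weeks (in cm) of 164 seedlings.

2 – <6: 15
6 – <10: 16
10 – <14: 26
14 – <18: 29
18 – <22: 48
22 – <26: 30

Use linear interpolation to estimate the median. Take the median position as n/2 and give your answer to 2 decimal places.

Cumulative frequencies: 15, 31, 57, 86, 134, 164
n = 164; position = n/2 = 82.
This falls in the class 14 – <18: L = 14, F = 57, f = 29, h = 4.
Median ≈ 14 + ((82 − 57) / 29) × 4 = 17.4483

17.45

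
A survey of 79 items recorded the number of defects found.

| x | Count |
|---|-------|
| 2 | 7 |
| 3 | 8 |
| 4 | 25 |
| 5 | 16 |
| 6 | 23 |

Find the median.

4

Cumulative frequencies: 7, 15, 40, 56, 79
n = 79, so the median is the value in position (n+1)/2 = 40.
Position 40 falls at value 4.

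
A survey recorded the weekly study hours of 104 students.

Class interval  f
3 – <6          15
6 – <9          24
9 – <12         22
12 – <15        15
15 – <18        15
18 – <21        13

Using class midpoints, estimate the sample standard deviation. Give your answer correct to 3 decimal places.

Midpoints: 4.5, 7.5, 10.5, 13.5, 16.5, 19.5
n = 104, Σfm = 1182, mean = 11.3654
Σfm² = 15840
Σf(m − x̄)² = Σfm² − (Σfm)²/n = 15840 − 1182²/104 = 2406.1154
Sample variance = 2406.1154 / 103 = 23.3603
Standard deviation = √23.3603 = 4.8333

4.833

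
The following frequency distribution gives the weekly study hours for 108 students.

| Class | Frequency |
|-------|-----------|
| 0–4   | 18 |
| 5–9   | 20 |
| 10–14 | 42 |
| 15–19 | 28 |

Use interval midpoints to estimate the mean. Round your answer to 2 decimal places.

Midpoints: 2, 7, 12, 17
Σfm = 18×2 + 20×7 + 42×12 + 28×17 = 1156
n = Σf = 108
Mean = 1156 / 108 = 10.7037

10.70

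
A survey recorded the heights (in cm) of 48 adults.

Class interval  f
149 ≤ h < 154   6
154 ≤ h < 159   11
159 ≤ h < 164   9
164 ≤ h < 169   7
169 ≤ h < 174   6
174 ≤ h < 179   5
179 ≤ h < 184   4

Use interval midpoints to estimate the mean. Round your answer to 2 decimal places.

Midpoints: 151.5, 156.5, 161.5, 166.5, 171.5, 176.5, 181.5
Σfm = 6×151.5 + 11×156.5 + 9×161.5 + 7×166.5 + 6×171.5 + 5×176.5 + 4×181.5 = 7887
n = Σf = 48
Mean = 7887 / 48 = 164.3125

164.31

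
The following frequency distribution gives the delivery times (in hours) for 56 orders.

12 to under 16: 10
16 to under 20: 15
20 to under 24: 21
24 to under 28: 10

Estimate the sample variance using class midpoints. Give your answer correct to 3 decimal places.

15.662

Midpoints: 14, 18, 22, 26
n = 56, Σfm = 1132, mean = 20.2143
Σfm² = 23744
Σf(m − x̄)² = Σfm² − (Σfm)²/n = 23744 − 1132²/56 = 861.4286
Sample variance = 861.4286 / 55 = 15.6623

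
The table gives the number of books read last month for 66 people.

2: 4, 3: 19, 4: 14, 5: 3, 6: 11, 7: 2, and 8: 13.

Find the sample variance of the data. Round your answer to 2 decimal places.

4.01

Values: 2, 3, 4, 5, 6, 7, 8
n = 66, Σfx = 320, mean = 4.8485
Σfx² = 1812
Σf(x − x̄)² = Σfx² − (Σfx)²/n = 1812 − 320²/66 = 260.4848
Sample variance = 260.4848 / 65 = 4.0075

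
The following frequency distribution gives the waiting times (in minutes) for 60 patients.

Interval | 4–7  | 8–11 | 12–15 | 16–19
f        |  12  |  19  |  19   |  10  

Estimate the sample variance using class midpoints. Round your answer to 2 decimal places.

15.96

Midpoints: 5.5, 9.5, 13.5, 17.5
n = 60, Σfm = 678, mean = 11.3000
Σfm² = 8603
Σf(m − x̄)² = Σfm² − (Σfm)²/n = 8603 − 678²/60 = 941.6000
Sample variance = 941.6000 / 59 = 15.9593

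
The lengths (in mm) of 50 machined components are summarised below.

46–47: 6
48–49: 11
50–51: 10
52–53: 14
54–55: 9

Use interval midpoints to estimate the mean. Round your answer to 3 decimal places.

50.860

Midpoints: 46.5, 48.5, 50.5, 52.5, 54.5
Σfm = 6×46.5 + 11×48.5 + 10×50.5 + 14×52.5 + 9×54.5 = 2543
n = Σf = 50
Mean = 2543 / 50 = 50.8600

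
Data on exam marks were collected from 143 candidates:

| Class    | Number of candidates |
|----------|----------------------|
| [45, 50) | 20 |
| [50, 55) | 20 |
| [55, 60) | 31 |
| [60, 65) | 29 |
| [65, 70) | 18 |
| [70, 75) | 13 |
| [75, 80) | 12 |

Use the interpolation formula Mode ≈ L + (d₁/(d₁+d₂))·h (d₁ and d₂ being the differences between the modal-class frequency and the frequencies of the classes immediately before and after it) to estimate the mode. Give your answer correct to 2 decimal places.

59.23

Modal class: [55, 60) (highest frequency 31).
d₁ = 31 − 20 = 11, d₂ = 31 − 29 = 2
Mode ≈ 55 + (11/(11+2)) × 5 = 55 + 4.2308 = 59.2308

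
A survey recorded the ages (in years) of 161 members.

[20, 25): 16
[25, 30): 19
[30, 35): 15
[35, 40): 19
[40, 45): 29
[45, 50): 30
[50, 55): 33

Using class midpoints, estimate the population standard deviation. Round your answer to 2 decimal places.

9.92

Midpoints: 22.5, 27.5, 32.5, 37.5, 42.5, 47.5, 52.5
n = 161, Σfm = 6472.5, mean = 40.2019
Σfm² = 276056.25
Σf(m − x̄)² = Σfm² − (Σfm)²/n = 276056.25 − 6472.5²/161 = 15849.6894
Population variance = 15849.6894 / 161 = 98.4453
Standard deviation = √98.4453 = 9.9220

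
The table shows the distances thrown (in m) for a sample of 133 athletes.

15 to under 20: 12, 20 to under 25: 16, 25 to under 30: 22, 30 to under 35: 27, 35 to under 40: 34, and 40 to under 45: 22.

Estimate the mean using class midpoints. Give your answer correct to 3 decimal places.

Midpoints: 17.5, 22.5, 27.5, 32.5, 37.5, 42.5
Σfm = 12×17.5 + 16×22.5 + 22×27.5 + 27×32.5 + 34×37.5 + 22×42.5 = 4262.5
n = Σf = 133
Mean = 4262.5 / 133 = 32.0489

32.049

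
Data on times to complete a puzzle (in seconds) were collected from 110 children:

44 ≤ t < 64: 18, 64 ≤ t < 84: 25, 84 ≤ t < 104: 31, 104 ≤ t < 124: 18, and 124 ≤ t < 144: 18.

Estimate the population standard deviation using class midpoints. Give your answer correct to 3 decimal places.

Midpoints: 54, 74, 94, 114, 134
n = 110, Σfm = 10200, mean = 92.7273
Σfm² = 1020440
Σf(m − x̄)² = Σfm² − (Σfm)²/n = 1020440 − 10200²/110 = 74621.8182
Population variance = 74621.8182 / 110 = 678.3802
Standard deviation = √678.3802 = 26.0457

26.046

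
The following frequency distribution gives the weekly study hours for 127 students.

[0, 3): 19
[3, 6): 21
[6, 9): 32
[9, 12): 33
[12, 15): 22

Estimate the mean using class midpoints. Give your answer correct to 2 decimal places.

Midpoints: 1.5, 4.5, 7.5, 10.5, 13.5
Σfm = 19×1.5 + 21×4.5 + 32×7.5 + 33×10.5 + 22×13.5 = 1006.5
n = Σf = 127
Mean = 1006.5 / 127 = 7.9252

7.93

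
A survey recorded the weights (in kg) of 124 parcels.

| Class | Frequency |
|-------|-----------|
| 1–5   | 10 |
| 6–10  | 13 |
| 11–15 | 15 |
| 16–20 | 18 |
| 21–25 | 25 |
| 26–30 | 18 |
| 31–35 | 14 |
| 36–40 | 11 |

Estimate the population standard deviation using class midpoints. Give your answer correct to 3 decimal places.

Midpoints: 3, 8, 13, 18, 23, 28, 33, 38
n = 124, Σfm = 2612, mean = 21.0645
Σfm² = 67756
Σf(m − x̄)² = Σfm² − (Σfm)²/n = 67756 − 2612²/124 = 12735.4839
Population variance = 12735.4839 / 124 = 102.7055
Standard deviation = √102.7055 = 10.1344

10.134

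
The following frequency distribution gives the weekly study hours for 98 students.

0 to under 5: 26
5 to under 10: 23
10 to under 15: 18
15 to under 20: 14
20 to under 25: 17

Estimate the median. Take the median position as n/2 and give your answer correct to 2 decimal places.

Cumulative frequencies: 26, 49, 67, 81, 98
n = 98; position = n/2 = 49.
This falls in the class 5 to under 10: L = 5, F = 26, f = 23, h = 5.
Median ≈ 5 + ((49 − 26) / 23) × 5 = 10.0000

10.00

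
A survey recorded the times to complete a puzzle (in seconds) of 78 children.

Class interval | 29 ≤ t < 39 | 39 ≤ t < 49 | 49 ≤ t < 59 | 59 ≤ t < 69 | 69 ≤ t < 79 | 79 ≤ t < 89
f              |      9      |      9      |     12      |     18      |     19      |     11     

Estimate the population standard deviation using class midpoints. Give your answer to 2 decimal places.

Midpoints: 34, 44, 54, 64, 74, 84
n = 78, Σfm = 4832, mean = 61.9487
Σfm² = 318208
Σf(m − x̄)² = Σfm² − (Σfm)²/n = 318208 − 4832²/78 = 18871.7949
Population variance = 18871.7949 / 78 = 241.9461
Standard deviation = √241.9461 = 15.5546

15.55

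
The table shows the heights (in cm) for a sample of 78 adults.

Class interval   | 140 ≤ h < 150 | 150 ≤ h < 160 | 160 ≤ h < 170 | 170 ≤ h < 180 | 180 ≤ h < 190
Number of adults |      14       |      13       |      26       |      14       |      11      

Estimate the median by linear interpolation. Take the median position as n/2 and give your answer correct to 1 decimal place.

164.6

Cumulative frequencies: 14, 27, 53, 67, 78
n = 78; position = n/2 = 39.
This falls in the class 160 ≤ h < 170: L = 160, F = 27, f = 26, h = 10.
Median ≈ 160 + ((39 − 27) / 26) × 10 = 164.6154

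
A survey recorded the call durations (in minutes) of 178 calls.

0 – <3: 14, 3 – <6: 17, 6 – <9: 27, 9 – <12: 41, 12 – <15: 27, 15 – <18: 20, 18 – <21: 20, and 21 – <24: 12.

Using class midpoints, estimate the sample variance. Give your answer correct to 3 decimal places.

34.112

Midpoints: 1.5, 4.5, 7.5, 10.5, 13.5, 16.5, 19.5, 22.5
n = 178, Σfm = 2085, mean = 11.7135
Σfm² = 30460.5
Σf(m − x̄)² = Σfm² − (Σfm)²/n = 30460.5 − 2085²/178 = 6037.8876
Sample variance = 6037.8876 / 177 = 34.1124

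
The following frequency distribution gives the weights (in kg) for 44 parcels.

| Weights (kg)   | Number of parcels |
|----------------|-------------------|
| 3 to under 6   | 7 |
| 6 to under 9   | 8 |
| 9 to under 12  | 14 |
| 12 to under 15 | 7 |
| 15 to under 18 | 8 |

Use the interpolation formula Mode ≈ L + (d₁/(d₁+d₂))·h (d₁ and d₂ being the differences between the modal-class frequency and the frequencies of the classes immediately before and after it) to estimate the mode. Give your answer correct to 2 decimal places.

10.38

Modal class: 9 to under 12 (highest frequency 14).
d₁ = 14 − 8 = 6, d₂ = 14 − 7 = 7
Mode ≈ 9 + (6/(6+7)) × 3 = 9 + 1.3846 = 10.3846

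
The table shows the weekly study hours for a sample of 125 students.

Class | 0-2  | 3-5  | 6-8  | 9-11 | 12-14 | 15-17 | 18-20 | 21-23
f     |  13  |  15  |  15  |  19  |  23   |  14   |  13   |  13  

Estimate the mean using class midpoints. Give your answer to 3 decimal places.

Midpoints: 1, 4, 7, 10, 13, 16, 19, 22
Σfm = 13×1 + 15×4 + 15×7 + 19×10 + 23×13 + 14×16 + 13×19 + 13×22 = 1424
n = Σf = 125
Mean = 1424 / 125 = 11.3920

11.392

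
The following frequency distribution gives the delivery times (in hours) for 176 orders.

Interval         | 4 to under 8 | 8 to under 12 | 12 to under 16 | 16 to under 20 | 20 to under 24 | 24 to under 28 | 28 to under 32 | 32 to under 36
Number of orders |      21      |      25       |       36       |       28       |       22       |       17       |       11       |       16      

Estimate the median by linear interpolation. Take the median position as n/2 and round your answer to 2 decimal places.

16.86

Cumulative frequencies: 21, 46, 82, 110, 132, 149, 160, 176
n = 176; position = n/2 = 88.
This falls in the class 16 to under 20: L = 16, F = 82, f = 28, h = 4.
Median ≈ 16 + ((88 − 82) / 28) × 4 = 16.8571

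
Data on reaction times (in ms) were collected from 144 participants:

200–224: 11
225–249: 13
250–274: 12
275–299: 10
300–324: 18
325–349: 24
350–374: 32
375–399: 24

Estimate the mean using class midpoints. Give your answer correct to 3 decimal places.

Midpoints: 212, 237, 262, 287, 312, 337, 362, 387
Σfm = 11×212 + 13×237 + 12×262 + 10×287 + 18×312 + 24×337 + 32×362 + 24×387 = 46003
n = Σf = 144
Mean = 46003 / 144 = 319.4653

319.465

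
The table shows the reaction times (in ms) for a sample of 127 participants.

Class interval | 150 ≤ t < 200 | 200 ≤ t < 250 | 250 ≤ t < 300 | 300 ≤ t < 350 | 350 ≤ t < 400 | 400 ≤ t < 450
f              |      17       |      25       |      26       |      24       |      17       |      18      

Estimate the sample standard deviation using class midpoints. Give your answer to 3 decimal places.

Midpoints: 175, 225, 275, 325, 375, 425
n = 127, Σfm = 37575, mean = 295.8661
Σfm² = 11929375
Σf(m − x̄)² = Σfm² − (Σfm)²/n = 11929375 − 37575²/127 = 812204.7244
Sample variance = 812204.7244 / 126 = 6446.0692
Standard deviation = √6446.0692 = 80.2874

80.287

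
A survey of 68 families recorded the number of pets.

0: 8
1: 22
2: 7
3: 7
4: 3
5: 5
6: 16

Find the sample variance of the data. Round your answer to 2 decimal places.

Values: 0, 1, 2, 3, 4, 5, 6
n = 68, Σfx = 190, mean = 2.7941
Σfx² = 862
Σf(x − x̄)² = Σfx² − (Σfx)²/n = 862 − 190²/68 = 331.1176
Sample variance = 331.1176 / 67 = 4.9421

4.94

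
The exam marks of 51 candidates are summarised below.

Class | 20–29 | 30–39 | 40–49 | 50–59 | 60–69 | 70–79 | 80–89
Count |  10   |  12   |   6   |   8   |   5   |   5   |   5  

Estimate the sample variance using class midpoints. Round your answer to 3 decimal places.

Midpoints: 24.5, 34.5, 44.5, 54.5, 64.5, 74.5, 84.5
n = 51, Σfm = 2479.5, mean = 48.6176
Σfm² = 140182.75
Σf(m − x̄)² = Σfm² − (Σfm)²/n = 140182.75 − 2479.5²/51 = 19635.2941
Sample variance = 19635.2941 / 50 = 392.7059

392.706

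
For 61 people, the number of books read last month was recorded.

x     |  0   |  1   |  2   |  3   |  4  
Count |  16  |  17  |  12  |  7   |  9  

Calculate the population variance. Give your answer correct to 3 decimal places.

Values: 0, 1, 2, 3, 4
n = 61, Σfx = 98, mean = 1.6066
Σfx² = 272
Σf(x − x̄)² = Σfx² − (Σfx)²/n = 272 − 98²/61 = 114.5574
Population variance = 114.5574 / 61 = 1.8780

1.878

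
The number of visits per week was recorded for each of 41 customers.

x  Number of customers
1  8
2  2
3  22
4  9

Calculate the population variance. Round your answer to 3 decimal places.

1.001

Values: 1, 2, 3, 4
n = 41, Σfx = 114, mean = 2.7805
Σfx² = 358
Σf(x − x̄)² = Σfx² − (Σfx)²/n = 358 − 114²/41 = 41.0244
Population variance = 41.0244 / 41 = 1.0006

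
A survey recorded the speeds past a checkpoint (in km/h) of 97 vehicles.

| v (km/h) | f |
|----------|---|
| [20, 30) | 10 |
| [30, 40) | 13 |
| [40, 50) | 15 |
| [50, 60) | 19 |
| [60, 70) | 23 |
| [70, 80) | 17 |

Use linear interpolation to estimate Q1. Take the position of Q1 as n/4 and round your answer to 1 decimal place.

Cumulative frequencies: 10, 23, 38, 57, 80, 97
n = 97; position = n/4 = 24.25.
This falls in the class [40, 50): L = 40, F = 23, f = 15, h = 10.
Lower quartile ≈ 40 + ((24.25 − 23) / 15) × 10 = 40.8333

40.8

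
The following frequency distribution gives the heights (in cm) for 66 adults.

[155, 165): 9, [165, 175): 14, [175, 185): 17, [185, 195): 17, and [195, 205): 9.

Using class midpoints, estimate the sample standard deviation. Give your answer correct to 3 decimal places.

12.580

Midpoints: 160, 170, 180, 190, 200
n = 66, Σfm = 11910, mean = 180.4545
Σfm² = 2159500
Σf(m − x̄)² = Σfm² − (Σfm)²/n = 2159500 − 11910²/66 = 10286.3636
Sample variance = 10286.3636 / 65 = 158.2517
Standard deviation = √158.2517 = 12.5798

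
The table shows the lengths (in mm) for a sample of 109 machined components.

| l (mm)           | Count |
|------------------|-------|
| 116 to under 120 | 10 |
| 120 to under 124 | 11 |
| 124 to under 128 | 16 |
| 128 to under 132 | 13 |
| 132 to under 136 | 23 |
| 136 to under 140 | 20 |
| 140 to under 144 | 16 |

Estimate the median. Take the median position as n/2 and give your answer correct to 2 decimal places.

Cumulative frequencies: 10, 21, 37, 50, 73, 93, 109
n = 109; position = n/2 = 54.5.
This falls in the class 132 to under 136: L = 132, F = 50, f = 23, h = 4.
Median ≈ 132 + ((54.5 − 50) / 23) × 4 = 132.7826

132.78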